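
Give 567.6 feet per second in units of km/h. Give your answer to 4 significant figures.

1 foot per second = 1.09728 kilometers per hour.
Thus 567.6 × 1.09728 ≈ 622.8 km/h.

622.8 kilometers per hour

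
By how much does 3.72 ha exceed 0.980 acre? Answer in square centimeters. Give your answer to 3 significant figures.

3.32 × 10^8 cm²

3.72 ha = 3.72000 × 10^8 cm² and 0.980 acre = 3.96592 × 10^7 cm².
3.72000 × 10^8 − 3.96592 × 10^7 ≈ 3.32 × 10^8 cm².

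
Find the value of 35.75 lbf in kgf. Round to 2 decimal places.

1 lbf = 0.453592 kgf.
35.75 × 0.453592 ≈ 16.22 kgf.

16.22 kilograms-force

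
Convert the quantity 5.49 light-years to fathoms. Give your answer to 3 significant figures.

2.84e+16 fathom

1 light-year = 5.17319e+15 fathoms.
Thus 5.49 × 5.17319e+15 ≈ 2.84e+16 fathom.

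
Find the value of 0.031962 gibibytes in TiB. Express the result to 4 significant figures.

1 GiB = 0.0009765625 TiB.
Then 0.031962 × 0.0009765625 ≈ 3.121e-5 TiB.

3.121e-5 tebibytes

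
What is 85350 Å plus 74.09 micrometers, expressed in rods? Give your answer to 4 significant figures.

1.643 × 10^-5 rods

85350 Å = 1.69709 × 10^-6 rod and 74.09 μm = 1.47320 × 10^-5 rod.
1.69709 × 10^-6 + 1.47320 × 10^-5 ≈ 1.643 × 10^-5 rod.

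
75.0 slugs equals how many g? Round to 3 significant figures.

1 slug = 14593.9 g.
Then 75.0 × 14593.9 ≈ 1.09e+6 g.

1.09e+6 g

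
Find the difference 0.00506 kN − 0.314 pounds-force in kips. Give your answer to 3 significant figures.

0.000824 kips

0.00506 kN = 0.00113753 kip and 0.314 lbf = 0.000314000 kip.
0.00113753 − 0.000314000 ≈ 0.000824 kip.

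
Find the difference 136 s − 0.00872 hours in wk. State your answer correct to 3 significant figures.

0.000173 wk

136 s = 0.000224868 wk and 0.00872 h = 5.19048e-5 wk.
0.000224868 − 5.19048e-5 ≈ 0.000173 wk.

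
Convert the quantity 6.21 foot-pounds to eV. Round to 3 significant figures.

1 ft·lbf = 8.46235e+18 eV.
So 6.21 × 8.46235e+18 ≈ 5.26e+19 eV.

5.26e+19 eV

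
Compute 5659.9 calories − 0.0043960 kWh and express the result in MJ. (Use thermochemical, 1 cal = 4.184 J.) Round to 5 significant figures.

5659.9 cal = 0.0236810 MJ and 0.0043960 kWh = 0.0158256 MJ.
0.0236810 − 0.0158256 ≈ 0.0078554 MJ.

0.0078554 MJ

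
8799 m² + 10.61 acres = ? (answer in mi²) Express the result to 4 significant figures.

0.01998 mi²

8799 m² = 0.00339731 mi² and 10.61 acre = 0.0165781 mi².
0.00339731 + 0.0165781 ≈ 0.01998 mi².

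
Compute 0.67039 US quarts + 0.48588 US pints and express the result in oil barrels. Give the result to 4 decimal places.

0.0054 oil barrels

0.67039 US qt = 0.00399042 bbl and 0.48588 US pt = 0.00144607 bbl.
0.00399042 + 0.00144607 ≈ 0.0054 bbl.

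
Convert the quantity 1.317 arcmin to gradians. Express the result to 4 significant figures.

0.02439 grad

1 arcmin = 0.0185185 grad.
1.317 × 0.0185185 ≈ 0.02439 grad.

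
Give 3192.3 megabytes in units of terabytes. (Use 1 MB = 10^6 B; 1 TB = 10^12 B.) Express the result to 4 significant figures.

1 MB = 1.00000e-6 TB.
So 3192.3 × 1.00000e-6 ≈ 0.003192 TB.

0.003192 TB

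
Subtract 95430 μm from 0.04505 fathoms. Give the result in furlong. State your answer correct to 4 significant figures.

-6.483 × 10^-5 furlong

0.04505 fathom = 0.0004095455 furlong and 95430 μm = 0.0004743796 furlong.
0.0004095455 − 0.0004743796 ≈ -6.483 × 10^-5 furlong.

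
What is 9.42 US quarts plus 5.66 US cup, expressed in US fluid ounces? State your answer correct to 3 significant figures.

9.42 US qt = 301.440 US fl oz and 5.66 US cup = 45.2800 US fl oz.
301.440 + 45.2800 ≈ 347 US fl oz.

347 US fl oz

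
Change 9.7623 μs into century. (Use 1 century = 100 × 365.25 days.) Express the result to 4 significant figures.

3.093 × 10^-15 century

1 microsecond = 3.16881 × 10^-16 centuries.
9.7623 × 3.16881 × 10^-16 ≈ 3.093 × 10^-15 century.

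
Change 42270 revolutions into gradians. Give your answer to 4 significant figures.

1.691e+7 grad

1 revolution = 400.000 grad.
So 42270 × 400.000 ≈ 1.691e+7 grad.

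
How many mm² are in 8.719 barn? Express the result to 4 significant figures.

8.719e-22 mm²

1 barn = 1.00000e-22 square millimeters.
Thus 8.719 × 1.00000e-22 ≈ 8.719e-22 mm².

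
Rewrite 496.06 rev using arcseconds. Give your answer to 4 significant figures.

6.429 × 10^8 arcsec

1 rev = 1.29600 × 10^6 arcseconds.
496.06 × 1.29600 × 10^6 ≈ 6.429 × 10^8 arcsec.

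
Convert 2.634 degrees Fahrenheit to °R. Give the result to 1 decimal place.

462.3 °R

°R = °F + 459.67.
Applying the formula gives 462.3 °R.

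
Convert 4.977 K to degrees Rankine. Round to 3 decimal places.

°R = K × 9/5.
Applying the formula gives 8.959 °R.

8.959 °R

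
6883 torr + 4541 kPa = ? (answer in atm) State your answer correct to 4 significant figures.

53.87 atmospheres

6883 torr = 9.05658 atm and 4541 kPa = 44.8162 atm.
9.05658 + 44.8162 ≈ 53.87 atm.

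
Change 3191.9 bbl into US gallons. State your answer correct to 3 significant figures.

1 bbl = 42.0000 US gal.
Then 3191.9 × 42.0000 ≈ 134000 US gal.

134000 US gallons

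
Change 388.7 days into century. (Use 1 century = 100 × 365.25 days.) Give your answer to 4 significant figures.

1 d = 2.73785e-5 centuries.
388.7 × 2.73785e-5 ≈ 0.01064 century.

0.01064 centuries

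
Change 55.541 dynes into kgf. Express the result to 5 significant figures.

5.6636e-5 kgf

1 dyne = 1.01972e-6 kilograms-force.
Thus 55.541 × 1.01972e-6 ≈ 5.6636e-5 kgf.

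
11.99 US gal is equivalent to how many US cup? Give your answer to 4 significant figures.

191.8 US cup

1 US gal = 16.0000 US cup.
Then 11.99 × 16.0000 ≈ 191.8 US cup.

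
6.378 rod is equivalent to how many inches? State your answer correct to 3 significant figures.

1260 in

1 rod = 198.000 inches.
Then 6.378 × 198.000 ≈ 1260 in.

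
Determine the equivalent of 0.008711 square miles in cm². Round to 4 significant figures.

1 square mile = 2.58999 × 10^10 square centimeters.
0.008711 × 2.58999 × 10^10 ≈ 2.256 × 10^8 cm².

2.256 × 10^8 square centimeters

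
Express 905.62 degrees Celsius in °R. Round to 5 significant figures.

°R = (°C + 273.15) × 9/5.
Applying the formula gives 2121.8 °R.

2121.8 °R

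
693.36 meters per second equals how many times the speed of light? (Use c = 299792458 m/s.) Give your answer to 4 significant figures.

2.313e-6 c

1 meter per second = 3.33564e-9 c.
So 693.36 × 3.33564e-9 ≈ 2.313e-6 c.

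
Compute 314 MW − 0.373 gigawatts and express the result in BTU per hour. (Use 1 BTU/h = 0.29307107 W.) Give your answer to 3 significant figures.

-2.01e+8 BTU/h

314 MW = 1.07141e+9 BTU/h and 0.373 GW = 1.27273e+9 BTU/h.
1.07141e+9 − 1.27273e+9 ≈ -2.01e+8 BTU/h.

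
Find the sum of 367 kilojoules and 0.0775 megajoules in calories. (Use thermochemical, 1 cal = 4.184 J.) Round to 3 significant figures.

106000 cal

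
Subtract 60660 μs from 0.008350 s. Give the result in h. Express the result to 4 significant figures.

-1.453e-5 h

0.008350 s = 2.31944e-6 h and 60660 μs = 1.68500e-5 h.
2.31944e-6 − 1.68500e-5 ≈ -1.453e-5 h.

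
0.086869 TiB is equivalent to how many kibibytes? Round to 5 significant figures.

1 tebibyte = 1.07374e+9 KiB.
So 0.086869 × 1.07374e+9 ≈ 9.3275e+7 KiB.

9.3275e+7 kibibytes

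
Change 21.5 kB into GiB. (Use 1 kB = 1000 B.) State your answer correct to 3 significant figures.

2.00 × 10^-5 gibibytes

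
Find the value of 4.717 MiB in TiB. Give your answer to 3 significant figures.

1 MiB = 9.53674 × 10^-7 tebibytes.
Thus 4.717 × 9.53674 × 10^-7 ≈ 4.50 × 10^-6 TiB.

4.50 × 10^-6 TiB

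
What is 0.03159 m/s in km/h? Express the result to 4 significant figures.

1 meter per second = 3.60000 km/h.
Thus 0.03159 × 3.60000 ≈ 0.1137 km/h.

0.1137 kilometers per hour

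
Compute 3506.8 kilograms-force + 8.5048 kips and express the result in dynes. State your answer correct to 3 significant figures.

3506.8 kgf = 3.43900e+9 dyn and 8.5048 kip = 3.78312e+9 dyn.
3.43900e+9 + 3.78312e+9 ≈ 7.22e+9 dyn.

7.22e+9 dyn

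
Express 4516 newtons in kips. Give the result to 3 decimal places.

1.015 kip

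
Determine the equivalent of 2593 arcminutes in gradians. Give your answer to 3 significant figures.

1 arcmin = 0.0185185 grad.
2593 × 0.0185185 ≈ 48.0 grad.

48.0 grad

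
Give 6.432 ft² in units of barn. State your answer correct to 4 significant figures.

5.976 × 10^27 barn

1 ft² = 9.29030 × 10^26 barns.
6.432 × 9.29030 × 10^26 ≈ 5.976 × 10^27 barn.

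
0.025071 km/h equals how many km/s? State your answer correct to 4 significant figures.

6.964e-6 km/s

1 km/h = 0.000277778 km/s.
0.025071 × 0.000277778 ≈ 6.964e-6 km/s.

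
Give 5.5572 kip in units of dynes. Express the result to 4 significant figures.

2.472 × 10^9 dyn

1 kip = 4.44822 × 10^8 dynes.
So 5.5572 × 4.44822 × 10^8 ≈ 2.472 × 10^9 dyn.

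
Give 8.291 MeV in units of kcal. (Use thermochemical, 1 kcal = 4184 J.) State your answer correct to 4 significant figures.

3.175e-16 kcal

1 megaelectronvolt = 3.82929e-17 kilocalories.
Thus 8.291 × 3.82929e-17 ≈ 3.175e-16 kcal.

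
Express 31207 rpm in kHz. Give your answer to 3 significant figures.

0.520 kilohertz

1 revolution per minute = 1.66667 × 10^-5 kHz.
Thus 31207 × 1.66667 × 10^-5 ≈ 0.520 kHz.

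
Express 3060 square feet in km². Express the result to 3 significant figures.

1 ft² = 9.29030e-8 square kilometers.
Then 3060 × 9.29030e-8 ≈ 0.000284 km².

0.000284 square kilometers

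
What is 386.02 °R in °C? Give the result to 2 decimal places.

-58.69 degrees Celsius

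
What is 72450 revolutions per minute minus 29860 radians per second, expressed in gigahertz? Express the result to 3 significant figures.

72450 rpm = 1.20750 × 10^-6 GHz and 29860 rad/s = 4.75237 × 10^-6 GHz.
1.20750 × 10^-6 − 4.75237 × 10^-6 ≈ -3.54 × 10^-6 GHz.

-3.54 × 10^-6 gigahertz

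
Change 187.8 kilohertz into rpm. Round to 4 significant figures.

1 kHz = 60000.0 revolutions per minute.
Thus 187.8 × 60000.0 ≈ 1.127e+7 rpm.

1.127e+7 revolutions per minute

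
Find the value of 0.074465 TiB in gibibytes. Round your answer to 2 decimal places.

76.25 GiB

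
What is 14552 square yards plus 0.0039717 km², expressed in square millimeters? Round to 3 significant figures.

14552 yd² = 1.21673 × 10^10 mm² and 0.0039717 km² = 3.97170 × 10^9 mm².
1.21673 × 10^10 + 3.97170 × 10^9 ≈ 1.61 × 10^10 mm².

1.61 × 10^10 mm²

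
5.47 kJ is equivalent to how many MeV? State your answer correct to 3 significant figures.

3.41 × 10^16 megaelectronvolts

1 kJ = 6.24151 × 10^15 MeV.
Thus 5.47 × 6.24151 × 10^15 ≈ 3.41 × 10^16 MeV.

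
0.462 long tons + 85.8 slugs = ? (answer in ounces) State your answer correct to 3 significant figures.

0.462 long ton = 16558.1 oz and 85.8 slug = 44168.5 oz.
16558.1 + 44168.5 ≈ 60700 oz.

60700 oz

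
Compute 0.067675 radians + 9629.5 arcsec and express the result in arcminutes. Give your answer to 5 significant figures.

393.14 arcmin

0.067675 rad = 232.650 arcmin and 9629.5 arcsec = 160.492 arcmin.
232.650 + 160.492 ≈ 393.14 arcmin.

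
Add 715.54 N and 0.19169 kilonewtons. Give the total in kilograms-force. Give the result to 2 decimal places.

92.51 kgf

715.54 N = 72.9648 kgf and 0.19169 kN = 19.5469 kgf.
72.9648 + 19.5469 ≈ 92.51 kgf.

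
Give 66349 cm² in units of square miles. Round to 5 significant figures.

1 cm² = 3.86102e-11 square miles.
So 66349 × 3.86102e-11 ≈ 2.5617e-6 mi².

2.5617e-6 mi²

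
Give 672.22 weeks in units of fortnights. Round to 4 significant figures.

336.1 fortnight

1 wk = 0.500000 fortnight.
Then 672.22 × 0.500000 ≈ 336.1 fortnight.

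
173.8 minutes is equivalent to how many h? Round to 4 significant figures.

2.897 hours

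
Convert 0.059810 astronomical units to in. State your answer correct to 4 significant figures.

3.523 × 10^11 in

1 au = 5.88968 × 10^12 inches.
So 0.059810 × 5.88968 × 10^12 ≈ 3.523 × 10^11 in.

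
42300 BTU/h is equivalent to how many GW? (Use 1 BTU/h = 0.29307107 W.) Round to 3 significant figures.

1.24e-5 GW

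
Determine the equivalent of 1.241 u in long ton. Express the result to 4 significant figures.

1 atomic mass unit = 1.63431e-30 long ton.
1.241 × 1.63431e-30 ≈ 2.028e-30 long ton.

2.028e-30 long ton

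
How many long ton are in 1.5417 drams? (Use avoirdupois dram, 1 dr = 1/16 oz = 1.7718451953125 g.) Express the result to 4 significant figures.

2.689e-6 long ton

1 dram = 1.74386e-6 long ton.
So 1.5417 × 1.74386e-6 ≈ 2.689e-6 long ton.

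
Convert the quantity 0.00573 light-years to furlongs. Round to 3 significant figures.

1 light-year = 4.70290e+13 furlong.
Then 0.00573 × 4.70290e+13 ≈ 2.69e+11 furlong.

2.69e+11 furlong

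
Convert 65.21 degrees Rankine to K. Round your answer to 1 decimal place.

36.2 K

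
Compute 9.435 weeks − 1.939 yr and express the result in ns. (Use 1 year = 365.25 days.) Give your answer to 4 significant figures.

-5.548e+16 nanoseconds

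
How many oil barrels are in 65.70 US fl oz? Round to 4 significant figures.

0.01222 bbl

1 US fluid ounce = 0.000186012 oil barrels.
So 65.70 × 0.000186012 ≈ 0.01222 bbl.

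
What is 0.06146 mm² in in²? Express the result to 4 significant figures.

1 mm² = 0.00155000 in².
Thus 0.06146 × 0.00155000 ≈ 9.526 × 10^-5 in².

9.526 × 10^-5 square inches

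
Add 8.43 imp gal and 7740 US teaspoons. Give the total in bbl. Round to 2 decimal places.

0.48 bbl

8.43 imp gal = 0.241048 bbl and 7740 US tsp = 0.239955 bbl.
0.241048 + 0.239955 ≈ 0.48 bbl.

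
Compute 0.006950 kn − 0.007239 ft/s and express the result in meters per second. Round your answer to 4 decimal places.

0.006950 kn = 0.00357539 m/s and 0.007239 ft/s = 0.00220645 m/s.
0.00357539 − 0.00220645 ≈ 0.0014 m/s.

0.0014 meters per second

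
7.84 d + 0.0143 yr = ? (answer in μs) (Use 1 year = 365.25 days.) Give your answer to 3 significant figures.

1.13 × 10^12 μs

7.84 d = 6.77376 × 10^11 μs and 0.0143 yr = 4.51274 × 10^11 μs.
6.77376 × 10^11 + 4.51274 × 10^11 ≈ 1.13 × 10^12 μs.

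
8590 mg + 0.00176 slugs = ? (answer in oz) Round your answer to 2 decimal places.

1.21 oz

8590 mg = 0.303003 oz and 0.00176 slug = 0.906021 oz.
0.303003 + 0.906021 ≈ 1.21 oz.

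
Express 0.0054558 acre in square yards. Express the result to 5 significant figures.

26.406 yd²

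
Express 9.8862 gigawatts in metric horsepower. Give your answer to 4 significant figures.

1.344 × 10^7 PS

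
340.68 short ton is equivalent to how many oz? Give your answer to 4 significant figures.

1.090 × 10^7 oz

1 short ton = 32000.0 oz.
Then 340.68 × 32000.0 ≈ 1.090 × 10^7 oz.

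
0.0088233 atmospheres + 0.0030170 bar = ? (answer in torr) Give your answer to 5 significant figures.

0.0088233 atm = 6.705708 torr and 0.0030170 bar = 2.262936 torr.
6.705708 + 2.262936 ≈ 8.9686 torr.

8.9686 torr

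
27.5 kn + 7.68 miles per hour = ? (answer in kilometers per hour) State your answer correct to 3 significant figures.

63.3 km/h

27.5 kn = 50.9300 km/h and 7.68 mph = 12.3598 km/h.
50.9300 + 12.3598 ≈ 63.3 km/h.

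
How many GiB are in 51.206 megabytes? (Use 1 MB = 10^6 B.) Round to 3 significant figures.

0.0477 GiB

1 MB = 0.000931323 GiB.
Thus 51.206 × 0.000931323 ≈ 0.0477 GiB.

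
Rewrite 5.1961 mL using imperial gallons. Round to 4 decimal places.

1 milliliter = 0.000219969 imp gal.
So 5.1961 × 0.000219969 ≈ 0.0011 imp gal.

0.0011 imperial gallons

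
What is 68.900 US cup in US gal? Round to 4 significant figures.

1 US cup = 0.0625000 US gal.
Thus 68.900 × 0.0625000 ≈ 4.306 US gal.

4.306 US gal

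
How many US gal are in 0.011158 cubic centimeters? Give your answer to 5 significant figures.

1 cm³ = 0.000264172 US gal.
0.011158 × 0.000264172 ≈ 2.9476e-6 US gal.

2.9476e-6 US gallons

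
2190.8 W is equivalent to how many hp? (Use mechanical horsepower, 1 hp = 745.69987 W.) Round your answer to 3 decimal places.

2.938 horsepower

1 W = 0.00134102 hp.
2190.8 × 0.00134102 ≈ 2.938 hp.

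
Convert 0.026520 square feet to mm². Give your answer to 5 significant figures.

2463.8 mm²

1 ft² = 92903.0 square millimeters.
Thus 0.026520 × 92903.0 ≈ 2463.8 mm².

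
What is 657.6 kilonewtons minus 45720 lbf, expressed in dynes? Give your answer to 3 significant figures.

4.54e+10 dynes

657.6 kN = 6.57600e+10 dyn and 45720 lbf = 2.03373e+10 dyn.
6.57600e+10 − 2.03373e+10 ≈ 4.54e+10 dyn.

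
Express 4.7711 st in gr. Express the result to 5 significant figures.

467570 gr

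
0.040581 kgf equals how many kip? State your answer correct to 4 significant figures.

8.947e-5 kips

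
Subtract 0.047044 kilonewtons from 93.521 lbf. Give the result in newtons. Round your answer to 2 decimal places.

93.521 lbf = 416.002 N and 0.047044 kN = 47.0440 N.
416.002 − 47.0440 ≈ 368.96 N.

368.96 newtons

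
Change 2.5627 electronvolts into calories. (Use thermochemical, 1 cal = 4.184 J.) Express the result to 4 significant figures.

9.813e-20 calories

1 eV = 3.82929e-20 cal.
2.5627 × 3.82929e-20 ≈ 9.813e-20 cal.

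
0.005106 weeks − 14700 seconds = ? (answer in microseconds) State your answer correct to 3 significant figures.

0.005106 wk = 3.08811e+9 μs and 14700 s = 1.47000e+10 μs.
3.08811e+9 − 1.47000e+10 ≈ -1.16e+10 μs.

-1.16e+10 μs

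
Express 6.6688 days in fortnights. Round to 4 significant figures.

0.4763 fortnight

1 d = 0.0714286 fortnight.
Then 6.6688 × 0.0714286 ≈ 0.4763 fortnight.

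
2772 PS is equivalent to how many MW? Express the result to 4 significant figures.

2.039 MW

1 PS = 0.000735499 MW.
2772 × 0.000735499 ≈ 2.039 MW.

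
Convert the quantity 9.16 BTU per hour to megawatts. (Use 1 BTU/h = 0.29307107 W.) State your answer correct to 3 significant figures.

2.68 × 10^-6 megawatts

1 BTU per hour = 2.93071 × 10^-7 megawatts.
Then 9.16 × 2.93071 × 10^-7 ≈ 2.68 × 10^-6 MW.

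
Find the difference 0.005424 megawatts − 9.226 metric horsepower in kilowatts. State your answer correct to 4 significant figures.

0.005424 MW = 5.42400 kW and 9.226 PS = 6.78571 kW.
5.42400 − 6.78571 ≈ -1.362 kW.

-1.362 kW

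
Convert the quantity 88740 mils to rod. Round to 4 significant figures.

0.4482 rods

1 mil = 5.05051 × 10^-6 rods.
Thus 88740 × 5.05051 × 10^-6 ≈ 0.4482 rod.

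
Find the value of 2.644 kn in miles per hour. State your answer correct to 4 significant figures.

3.043 mph

1 knot = 1.15078 miles per hour.
Thus 2.644 × 1.15078 ≈ 3.043 mph.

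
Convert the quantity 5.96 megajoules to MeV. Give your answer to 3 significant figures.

3.72 × 10^19 MeV

1 MJ = 6.24151 × 10^18 MeV.
So 5.96 × 6.24151 × 10^18 ≈ 3.72 × 10^19 MeV.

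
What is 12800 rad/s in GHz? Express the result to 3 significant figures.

1 rad/s = 1.59155 × 10^-10 gigahertz.
Then 12800 × 1.59155 × 10^-10 ≈ 2.04 × 10^-6 GHz.

2.04 × 10^-6 GHz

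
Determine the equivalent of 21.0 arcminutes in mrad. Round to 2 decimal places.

6.11 mrad

1 arcmin = 0.290888 mrad.
So 21.0 × 0.290888 ≈ 6.11 mrad.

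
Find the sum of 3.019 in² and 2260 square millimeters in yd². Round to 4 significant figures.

3.019 in² = 0.00232948 yd² and 2260 mm² = 0.00270294 yd².
0.00232948 + 0.00270294 ≈ 0.005032 yd².

0.005032 yd²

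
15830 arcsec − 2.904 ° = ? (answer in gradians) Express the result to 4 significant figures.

15830 arcsec = 4.88580 grad and 2.904 ° = 3.22667 grad.
4.88580 − 3.22667 ≈ 1.659 grad.

1.659 grad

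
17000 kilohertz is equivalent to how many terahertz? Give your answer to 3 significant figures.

1 kilohertz = 1.00000 × 10^-9 terahertz.
So 17000 × 1.00000 × 10^-9 ≈ 1.70 × 10^-5 THz.

1.70 × 10^-5 THz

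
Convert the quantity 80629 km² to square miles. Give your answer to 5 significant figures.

31131 square miles

1 square kilometer = 0.386102 mi².
80629 × 0.386102 ≈ 31131 mi².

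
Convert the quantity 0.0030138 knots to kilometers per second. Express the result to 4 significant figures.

1.550 × 10^-6 km/s

1 kn = 0.000514444 km/s.
So 0.0030138 × 0.000514444 ≈ 1.550 × 10^-6 km/s.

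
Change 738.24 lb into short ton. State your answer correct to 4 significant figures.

0.3691 short ton

1 lb = 0.000500000 short tons.
So 738.24 × 0.000500000 ≈ 0.3691 short ton.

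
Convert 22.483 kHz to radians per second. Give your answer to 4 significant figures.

1 kHz = 6283.19 rad/s.
22.483 × 6283.19 ≈ 141300 rad/s.

141300 rad/s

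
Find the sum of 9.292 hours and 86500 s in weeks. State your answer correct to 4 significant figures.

0.1983 weeks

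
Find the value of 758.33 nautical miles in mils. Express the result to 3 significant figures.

1 nmi = 7.29134 × 10^7 mils.
Then 758.33 × 7.29134 × 10^7 ≈ 5.53 × 10^10 mil.

5.53 × 10^10 mil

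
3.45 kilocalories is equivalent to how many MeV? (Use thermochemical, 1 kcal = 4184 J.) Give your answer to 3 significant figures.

1 kilocalorie = 2.61145e+16 MeV.
So 3.45 × 2.61145e+16 ≈ 9.01e+16 MeV.

9.01e+16 megaelectronvolts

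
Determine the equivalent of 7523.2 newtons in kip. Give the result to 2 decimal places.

1.69 kip

1 newton = 0.000224809 kips.
So 7523.2 × 0.000224809 ≈ 1.69 kip.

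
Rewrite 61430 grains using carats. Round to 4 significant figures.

19900 ct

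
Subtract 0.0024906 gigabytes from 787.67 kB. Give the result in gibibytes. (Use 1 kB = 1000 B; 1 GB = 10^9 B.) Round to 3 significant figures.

-0.00159 GiB

787.67 kB = 0.000733575 GiB and 0.0024906 GB = 0.00231955 GiB.
0.000733575 − 0.00231955 ≈ -0.00159 GiB.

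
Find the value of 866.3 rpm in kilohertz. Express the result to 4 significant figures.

0.01444 kHz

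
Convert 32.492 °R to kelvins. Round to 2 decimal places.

18.05 K

°R = K × 9/5.
Applying the formula gives 18.05 K.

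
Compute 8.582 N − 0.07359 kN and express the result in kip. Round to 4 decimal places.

-0.0146 kip

8.582 N = 0.00192931 kip and 0.07359 kN = 0.0165437 kip.
0.00192931 − 0.0165437 ≈ -0.0146 kip.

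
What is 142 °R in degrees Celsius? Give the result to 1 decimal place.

°R = (°C + 273.15) × 9/5.
Applying the formula gives -194.3 °C.

-194.3 degrees Celsius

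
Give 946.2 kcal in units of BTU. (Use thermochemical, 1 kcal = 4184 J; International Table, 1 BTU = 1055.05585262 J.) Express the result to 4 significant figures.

1 kilocalorie = 3.96567 BTU.
Thus 946.2 × 3.96567 ≈ 3752 BTU.

3752 British thermal units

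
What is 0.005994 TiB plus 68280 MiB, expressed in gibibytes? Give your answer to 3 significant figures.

0.005994 TiB = 6.13786 GiB and 68280 MiB = 66.6797 GiB.
6.13786 + 66.6797 ≈ 72.8 GiB.

72.8 gibibytes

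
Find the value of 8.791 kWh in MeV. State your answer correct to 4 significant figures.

1 kilowatt-hour = 2.24694e+19 megaelectronvolts.
Thus 8.791 × 2.24694e+19 ≈ 1.975e+20 MeV.

1.975e+20 MeV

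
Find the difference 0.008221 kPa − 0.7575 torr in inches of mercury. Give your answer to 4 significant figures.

0.008221 kPa = 0.00242766 inHg and 0.7575 torr = 0.0298228 inHg.
0.00242766 − 0.0298228 ≈ -0.02740 inHg.

-0.02740 inches of mercury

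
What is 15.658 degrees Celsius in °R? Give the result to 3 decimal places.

519.854 degrees Rankine

°R = (°C + 273.15) × 9/5.
Applying the formula gives 519.854 °R.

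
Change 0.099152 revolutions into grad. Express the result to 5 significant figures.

1 rev = 400.000 gradians.
So 0.099152 × 400.000 ≈ 39.661 grad.

39.661 gradians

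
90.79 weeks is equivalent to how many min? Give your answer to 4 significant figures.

915200 minutes

1 week = 10080.0 min.
So 90.79 × 10080.0 ≈ 915200 min.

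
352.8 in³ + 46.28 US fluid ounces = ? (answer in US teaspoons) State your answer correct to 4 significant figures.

1451 US tsp

352.8 in³ = 1172.95 US tsp and 46.28 US fl oz = 277.680 US tsp.
1172.95 + 277.680 ≈ 1451 US tsp.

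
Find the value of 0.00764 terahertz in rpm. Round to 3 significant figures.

4.58e+11 rpm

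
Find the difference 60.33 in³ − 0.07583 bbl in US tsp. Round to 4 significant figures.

-2245 US tsp

60.33 in³ = 200.578 US tsp and 0.07583 bbl = 2445.97 US tsp.
200.578 − 2445.97 ≈ -2245 US tsp.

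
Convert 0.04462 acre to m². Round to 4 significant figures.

1 acre = 4046.86 m².
Thus 0.04462 × 4046.86 ≈ 180.6 m².

180.6 m²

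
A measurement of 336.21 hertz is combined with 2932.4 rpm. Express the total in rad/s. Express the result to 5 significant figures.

2419.5 rad/s

336.21 Hz = 2112.4697 rad/s and 2932.4 rpm = 307.08021 rad/s.
2112.4697 + 307.08021 ≈ 2419.5 rad/s.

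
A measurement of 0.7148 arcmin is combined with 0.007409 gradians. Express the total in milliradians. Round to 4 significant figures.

0.7148 arcmin = 0.207927 mrad and 0.007409 grad = 0.116380 mrad.
0.207927 + 0.116380 ≈ 0.3243 mrad.

0.3243 mrad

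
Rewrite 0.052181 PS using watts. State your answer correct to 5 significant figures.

38.379 watts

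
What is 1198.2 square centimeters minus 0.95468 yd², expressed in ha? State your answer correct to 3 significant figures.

-6.78e-5 hectares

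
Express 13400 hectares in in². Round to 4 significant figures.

2.077 × 10^11 in²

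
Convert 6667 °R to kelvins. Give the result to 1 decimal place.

3703.9 K

°R = K × 9/5.
Applying the formula gives 3703.9 K.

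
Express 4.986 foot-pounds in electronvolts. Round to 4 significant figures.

4.219 × 10^19 electronvolts

1 foot-pound = 8.46235 × 10^18 eV.
4.986 × 8.46235 × 10^18 ≈ 4.219 × 10^19 eV.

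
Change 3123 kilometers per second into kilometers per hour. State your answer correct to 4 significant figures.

1.124e+7 km/h

1 kilometer per second = 3600.00 kilometers per hour.
Then 3123 × 3600.00 ≈ 1.124e+7 km/h.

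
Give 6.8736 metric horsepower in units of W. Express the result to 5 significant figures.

5055.5 watts

1 PS = 735.499 W.
Then 6.8736 × 735.499 ≈ 5055.5 W.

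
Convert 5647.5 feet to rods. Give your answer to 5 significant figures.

1 foot = 0.0606061 rods.
Thus 5647.5 × 0.0606061 ≈ 342.27 rod.

342.27 rod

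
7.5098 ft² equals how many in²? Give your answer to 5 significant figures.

1 square foot = 144.000 square inches.
Thus 7.5098 × 144.000 ≈ 1081.4 in².

1081.4 square inches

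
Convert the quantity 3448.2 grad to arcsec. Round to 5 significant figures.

1 grad = 3240.00 arcseconds.
Then 3448.2 × 3240.00 ≈ 1.1172 × 10^7 arcsec.

1.1172 × 10^7 arcseconds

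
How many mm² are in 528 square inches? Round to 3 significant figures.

1 in² = 645.160 square millimeters.
Then 528 × 645.160 ≈ 341000 mm².

341000 square millimeters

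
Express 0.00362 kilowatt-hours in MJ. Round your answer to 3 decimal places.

0.013 MJ

1 kilowatt-hour = 3.60000 MJ.
Then 0.00362 × 3.60000 ≈ 0.013 MJ.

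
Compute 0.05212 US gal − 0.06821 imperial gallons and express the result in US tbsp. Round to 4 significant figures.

0.05212 US gal = 13.3427 US tbsp and 0.06821 imp gal = 20.9707 US tbsp.
13.3427 − 20.9707 ≈ -7.628 US tbsp.

-7.628 US tbsp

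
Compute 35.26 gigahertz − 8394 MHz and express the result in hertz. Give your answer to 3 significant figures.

35.26 GHz = 3.52600e+10 Hz and 8394 MHz = 8.39400e+9 Hz.
3.52600e+10 − 8.39400e+9 ≈ 2.69e+10 Hz.

2.69e+10 hertz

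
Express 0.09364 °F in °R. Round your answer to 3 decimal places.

°R = °F + 459.67.
Applying the formula gives 459.764 °R.

459.764 °R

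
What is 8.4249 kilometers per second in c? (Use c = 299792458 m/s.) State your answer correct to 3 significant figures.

2.81e-5 c

1 kilometer per second = 3.33564e-6 c.
Then 8.4249 × 3.33564e-6 ≈ 2.81e-5 c.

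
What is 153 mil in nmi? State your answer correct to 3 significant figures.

2.10e-6 nmi

1 mil = 1.37149e-8 nmi.
Then 153 × 1.37149e-8 ≈ 2.10e-6 nmi.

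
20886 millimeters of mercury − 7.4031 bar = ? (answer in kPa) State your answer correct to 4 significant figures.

20886 mmHg = 2784.57 kPa and 7.4031 bar = 740.310 kPa.
2784.57 − 740.310 ≈ 2044 kPa.

2044 kilopascals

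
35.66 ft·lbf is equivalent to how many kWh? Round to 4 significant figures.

1 foot-pound = 3.76616e-7 kWh.
35.66 × 3.76616e-7 ≈ 1.343e-5 kWh.

1.343e-5 kWh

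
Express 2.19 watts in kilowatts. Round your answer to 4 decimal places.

1 watt = 0.00100000 kW.
Then 2.19 × 0.00100000 ≈ 0.0022 kW.

0.0022 kilowatts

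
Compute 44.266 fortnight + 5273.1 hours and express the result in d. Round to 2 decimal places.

839.44 days

44.266 fortnight = 619.7240 d and 5273.1 h = 219.7125 d.
619.7240 + 219.7125 ≈ 839.44 d.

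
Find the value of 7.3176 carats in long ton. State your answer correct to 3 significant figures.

1.44 × 10^-6 long ton

1 ct = 1.96841 × 10^-7 long ton.
7.3176 × 1.96841 × 10^-7 ≈ 1.44 × 10^-6 long ton.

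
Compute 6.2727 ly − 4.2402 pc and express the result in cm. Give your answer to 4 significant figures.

-7.149 × 10^18 cm

6.2727 ly = 5.93443 × 10^18 cm and 4.2402 pc = 1.30839 × 10^19 cm.
5.93443 × 10^18 − 1.30839 × 10^19 ≈ -7.149 × 10^18 cm.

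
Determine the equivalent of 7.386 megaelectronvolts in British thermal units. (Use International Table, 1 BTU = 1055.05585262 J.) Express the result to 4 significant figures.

1.122e-15 BTU

1 MeV = 1.51857e-16 BTU.
Thus 7.386 × 1.51857e-16 ≈ 1.122e-15 BTU.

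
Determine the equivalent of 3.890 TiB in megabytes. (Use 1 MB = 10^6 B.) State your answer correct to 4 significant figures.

1 TiB = 1.09951 × 10^6 megabytes.
Thus 3.890 × 1.09951 × 10^6 ≈ 4.277 × 10^6 MB.

4.277 × 10^6 megabytes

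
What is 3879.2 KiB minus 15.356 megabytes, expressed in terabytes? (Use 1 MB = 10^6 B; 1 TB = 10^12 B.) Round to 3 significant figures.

3879.2 KiB = 3.97230 × 10^-6 TB and 15.356 MB = 1.53560 × 10^-5 TB.
3.97230 × 10^-6 − 1.53560 × 10^-5 ≈ -1.14 × 10^-5 TB.

-1.14 × 10^-5 TB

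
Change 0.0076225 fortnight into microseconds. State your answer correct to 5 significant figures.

9.2202 × 10^9 microseconds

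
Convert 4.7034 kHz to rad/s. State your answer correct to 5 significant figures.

1 kilohertz = 6283.19 rad/s.
4.7034 × 6283.19 ≈ 29552 rad/s.

29552 rad/s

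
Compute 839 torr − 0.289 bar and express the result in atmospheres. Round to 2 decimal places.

0.82 atmospheres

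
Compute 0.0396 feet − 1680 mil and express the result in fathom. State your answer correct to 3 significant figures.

-0.0167 fathom

0.0396 ft = 0.00660000 fathom and 1680 mil = 0.0233333 fathom.
0.00660000 − 0.0233333 ≈ -0.0167 fathom.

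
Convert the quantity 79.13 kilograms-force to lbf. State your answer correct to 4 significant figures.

1 kilogram-force = 2.20462 lbf.
So 79.13 × 2.20462 ≈ 174.5 lbf.

174.5 lbf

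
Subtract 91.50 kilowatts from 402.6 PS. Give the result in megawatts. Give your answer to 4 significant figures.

0.2046 MW

402.6 PS = 0.296112 MW and 91.50 kW = 0.0915000 MW.
0.296112 − 0.0915000 ≈ 0.2046 MW.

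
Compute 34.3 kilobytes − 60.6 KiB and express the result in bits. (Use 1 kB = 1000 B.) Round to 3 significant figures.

-222000 bits

34.3 kB = 274400 bit and 60.6 KiB = 496435 bit.
274400 − 496435 ≈ -222000 bit.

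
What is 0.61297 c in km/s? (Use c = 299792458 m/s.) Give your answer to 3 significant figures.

1 speed of light = 299792 km/s.
So 0.61297 × 299792 ≈ 184000 km/s.

184000 kilometers per second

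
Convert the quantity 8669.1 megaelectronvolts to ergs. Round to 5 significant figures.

0.013889 ergs

1 megaelectronvolt = 1.60218e-6 erg.
8669.1 × 1.60218e-6 ≈ 0.013889 erg.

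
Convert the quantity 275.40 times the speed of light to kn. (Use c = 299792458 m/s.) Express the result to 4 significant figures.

1.605e+11 kn

1 c = 5.82750e+8 kn.
Then 275.40 × 5.82750e+8 ≈ 1.605e+11 kn.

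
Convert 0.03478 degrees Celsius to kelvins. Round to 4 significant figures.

K = °C + 273.15.
Applying the formula gives 273.2 K.

273.2 K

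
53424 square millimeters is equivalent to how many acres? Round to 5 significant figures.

1.3201 × 10^-5 acres

1 mm² = 2.47105 × 10^-10 acres.
Thus 53424 × 2.47105 × 10^-10 ≈ 1.3201 × 10^-5 acre.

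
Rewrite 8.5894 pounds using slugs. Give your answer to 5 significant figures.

0.26697 slug

1 lb = 0.0310810 slug.
Thus 8.5894 × 0.0310810 ≈ 0.26697 slug.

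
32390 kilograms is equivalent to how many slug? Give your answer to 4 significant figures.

1 kg = 0.0685218 slug.
32390 × 0.0685218 ≈ 2219 slug.

2219 slugs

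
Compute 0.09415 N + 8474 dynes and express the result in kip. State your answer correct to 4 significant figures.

0.09415 N = 2.11658 × 10^-5 kip and 8474 dyn = 1.90503 × 10^-5 kip.
2.11658 × 10^-5 + 1.90503 × 10^-5 ≈ 4.022 × 10^-5 kip.

4.022 × 10^-5 kip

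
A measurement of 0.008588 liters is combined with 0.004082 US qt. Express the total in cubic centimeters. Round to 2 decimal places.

0.008588 L = 8.58800 cm³ and 0.004082 US qt = 3.86301 cm³.
8.58800 + 3.86301 ≈ 12.45 cm³.

12.45 cubic centimeters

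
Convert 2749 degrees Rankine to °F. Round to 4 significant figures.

2289 °F

°R = °F + 459.67.
Applying the formula gives 2289 °F.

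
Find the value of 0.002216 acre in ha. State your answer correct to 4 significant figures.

0.0008968 hectares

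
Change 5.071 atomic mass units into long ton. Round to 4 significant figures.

1 atomic mass unit = 1.63431e-30 long ton.
Then 5.071 × 1.63431e-30 ≈ 8.288e-30 long ton.

8.288e-30 long ton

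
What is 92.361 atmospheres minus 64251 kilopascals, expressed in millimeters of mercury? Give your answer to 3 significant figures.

-412000 millimeters of mercury

92.361 atm = 70194.3 mmHg and 64251 kPa = 481922 mmHg.
70194.3 − 481922 ≈ -412000 mmHg.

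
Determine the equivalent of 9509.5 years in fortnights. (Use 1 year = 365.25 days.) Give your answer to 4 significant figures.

248100 fortnights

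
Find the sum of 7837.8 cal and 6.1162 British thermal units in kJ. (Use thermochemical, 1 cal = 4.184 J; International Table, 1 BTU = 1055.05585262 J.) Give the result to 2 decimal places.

39.25 kilojoules

7837.8 cal = 32.7934 kJ and 6.1162 BTU = 6.45293 kJ.
32.7934 + 6.45293 ≈ 39.25 kJ.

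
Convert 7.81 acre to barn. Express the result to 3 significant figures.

3.16 × 10^32 barn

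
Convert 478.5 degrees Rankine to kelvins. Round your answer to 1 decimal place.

°R = K × 9/5.
Applying the formula gives 265.8 K.

265.8 kelvins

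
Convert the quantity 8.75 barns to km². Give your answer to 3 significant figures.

8.75e-34 square kilometers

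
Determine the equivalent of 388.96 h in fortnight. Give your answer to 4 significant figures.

1 hour = 0.00297619 fortnight.
388.96 × 0.00297619 ≈ 1.158 fortnight.

1.158 fortnight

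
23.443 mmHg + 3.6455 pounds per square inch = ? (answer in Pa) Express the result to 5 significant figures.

28260 pascals

23.443 mmHg = 3125.48 Pa and 3.6455 psi = 25134.8 Pa.
3125.48 + 25134.8 ≈ 28260 Pa.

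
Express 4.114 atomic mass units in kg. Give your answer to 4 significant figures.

1 u = 1.66054 × 10^-27 kg.
Thus 4.114 × 1.66054 × 10^-27 ≈ 6.831 × 10^-27 kg.

6.831 × 10^-27 kilograms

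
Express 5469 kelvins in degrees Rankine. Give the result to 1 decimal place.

°R = K × 9/5.
Applying the formula gives 9844.2 °R.

9844.2 degrees Rankine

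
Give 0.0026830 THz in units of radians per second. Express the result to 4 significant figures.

1.686 × 10^10 radians per second

1 THz = 6.28319 × 10^12 rad/s.
Thus 0.0026830 × 6.28319 × 10^12 ≈ 1.686 × 10^10 rad/s.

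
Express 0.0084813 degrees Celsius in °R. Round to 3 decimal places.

491.685 °R

°R = (°C + 273.15) × 9/5.
Applying the formula gives 491.685 °R.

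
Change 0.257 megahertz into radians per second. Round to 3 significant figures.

1.61e+6 rad/s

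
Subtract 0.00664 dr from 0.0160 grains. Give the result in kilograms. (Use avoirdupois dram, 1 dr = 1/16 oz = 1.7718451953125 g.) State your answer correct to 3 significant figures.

-1.07 × 10^-5 kg

0.0160 gr = 1.03678 × 10^-6 kg and 0.00664 dr = 1.17651 × 10^-5 kg.
1.03678 × 10^-6 − 1.17651 × 10^-5 ≈ -1.07 × 10^-5 kg.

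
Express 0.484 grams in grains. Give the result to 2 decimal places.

7.47 gr

1 g = 15.4324 gr.
0.484 × 15.4324 ≈ 7.47 gr.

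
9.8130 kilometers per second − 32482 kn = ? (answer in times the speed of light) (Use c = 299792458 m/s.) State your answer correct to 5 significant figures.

-2.3007 × 10^-5 c

9.8130 km/s = 3.27326 × 10^-5 c and 32482 kn = 5.57392 × 10^-5 c.
3.27326 × 10^-5 − 5.57392 × 10^-5 ≈ -2.3007 × 10^-5 c.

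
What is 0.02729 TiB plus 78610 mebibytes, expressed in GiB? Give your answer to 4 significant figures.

104.7 gibibytes

0.02729 TiB = 27.9450 GiB and 78610 MiB = 76.7676 GiB.
27.9450 + 76.7676 ≈ 104.7 GiB.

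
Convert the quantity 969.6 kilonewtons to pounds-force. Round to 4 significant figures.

218000 lbf

1 kN = 224.809 lbf.
969.6 × 224.809 ≈ 218000 lbf.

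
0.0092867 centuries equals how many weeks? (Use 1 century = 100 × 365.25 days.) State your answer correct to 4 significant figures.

1 century = 5217.86 wk.
0.0092867 × 5217.86 ≈ 48.46 wk.

48.46 wk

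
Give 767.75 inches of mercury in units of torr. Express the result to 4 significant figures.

19500 torr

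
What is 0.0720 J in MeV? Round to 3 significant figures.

1 J = 6.24151 × 10^12 MeV.
Then 0.0720 × 6.24151 × 10^12 ≈ 4.49 × 10^11 MeV.

4.49 × 10^11 megaelectronvolts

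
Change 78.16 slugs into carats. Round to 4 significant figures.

1 slug = 72969.5 ct.
So 78.16 × 72969.5 ≈ 5.703 × 10^6 ct.

5.703 × 10^6 ct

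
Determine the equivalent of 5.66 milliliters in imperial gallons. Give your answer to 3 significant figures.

0.00125 imp gal

1 milliliter = 0.000219969 imperial gallons.
Thus 5.66 × 0.000219969 ≈ 0.00125 imp gal.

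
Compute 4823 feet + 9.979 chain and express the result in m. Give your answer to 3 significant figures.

4823 ft = 1470.05 m and 9.979 chain = 200.746 m.
1470.05 + 200.746 ≈ 1670 m.

1670 meters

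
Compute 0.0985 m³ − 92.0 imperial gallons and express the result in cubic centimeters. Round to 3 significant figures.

-320000 cubic centimeters

0.0985 m³ = 98500.0 cm³ and 92.0 imp gal = 418240 cm³.
98500.0 − 418240 ≈ -320000 cm³.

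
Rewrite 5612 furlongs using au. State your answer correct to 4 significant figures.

7.547 × 10^-6 au

1 furlong = 1.34473 × 10^-9 au.
Then 5612 × 1.34473 × 10^-9 ≈ 7.547 × 10^-6 au.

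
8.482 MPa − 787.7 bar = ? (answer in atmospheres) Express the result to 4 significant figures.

-693.7 atm

8.482 MPa = 83.7108 atm and 787.7 bar = 777.399 atm.
83.7108 − 777.399 ≈ -693.7 atm.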